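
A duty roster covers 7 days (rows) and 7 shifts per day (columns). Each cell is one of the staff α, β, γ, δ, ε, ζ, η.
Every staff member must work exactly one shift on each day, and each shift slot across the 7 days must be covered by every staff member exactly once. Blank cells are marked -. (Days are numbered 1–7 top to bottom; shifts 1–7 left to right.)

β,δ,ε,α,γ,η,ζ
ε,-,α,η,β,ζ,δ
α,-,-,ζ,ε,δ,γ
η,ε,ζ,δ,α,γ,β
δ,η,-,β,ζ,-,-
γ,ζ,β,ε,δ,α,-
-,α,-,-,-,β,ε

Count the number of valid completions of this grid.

1

Day 2, shift 2: eliminating its day and shift leaves {γ}.
Day 3, shift 2: eliminating its day and shift leaves {β}.
Day 3, shift 3: eliminating its day and shift leaves {η}.
Day 5, shift 3: eliminating its day and shift leaves {γ}.
Day 5, shift 6: eliminating its day and shift leaves {ε}.
Day 5, shift 7: eliminating its day and shift leaves {α}.
Day 6, shift 7: eliminating its day and shift leaves {η}.
Day 7, shift 1: eliminating its day and shift leaves {ζ}.
Day 7, shift 3: eliminating its day and shift leaves {γ, δ, η}.
Day 7, shift 4: eliminating its day and shift leaves {γ}.
Day 7, shift 5: eliminating its day and shift leaves {η}.
Only one assignment across all blanks avoids any day or shift repeat, giving 1 completion.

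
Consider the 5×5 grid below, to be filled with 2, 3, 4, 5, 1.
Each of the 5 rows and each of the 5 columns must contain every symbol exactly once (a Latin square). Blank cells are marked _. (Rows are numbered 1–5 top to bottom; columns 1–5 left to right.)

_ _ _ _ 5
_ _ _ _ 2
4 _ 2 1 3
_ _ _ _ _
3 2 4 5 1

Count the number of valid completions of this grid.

6

Row 1, column 1: eliminating its row and column leaves {2, 1}.
Row 1, column 2: eliminating its row and column leaves {3, 4, 1}.
Row 1, column 3: eliminating its row and column leaves {3, 1}.
Row 1, column 4: eliminating its row and column leaves {2, 3, 4}.
Row 2, column 1: eliminating its row and column leaves {5, 1}.
Row 2, column 2: eliminating its row and column leaves {3, 4, 5, 1}.
Row 2, column 3: eliminating its row and column leaves {3, 5, 1}.
Row 2, column 4: eliminating its row and column leaves {3, 4}.
Row 3, column 2: eliminating its row and column leaves {5}.
Row 4, column 1: eliminating its row and column leaves {2, 5, 1}.
Row 4, column 2: eliminating its row and column leaves {3, 4, 5, 1}.
Row 4, column 3: eliminating its row and column leaves {3, 5, 1}.
Row 4, column 4: eliminating its row and column leaves {2, 3, 4}.
Row 4, column 5: eliminating its row and column leaves {4}.
Enumerating the assignments across these blanks that avoid any row or column repeat gives 6 completions.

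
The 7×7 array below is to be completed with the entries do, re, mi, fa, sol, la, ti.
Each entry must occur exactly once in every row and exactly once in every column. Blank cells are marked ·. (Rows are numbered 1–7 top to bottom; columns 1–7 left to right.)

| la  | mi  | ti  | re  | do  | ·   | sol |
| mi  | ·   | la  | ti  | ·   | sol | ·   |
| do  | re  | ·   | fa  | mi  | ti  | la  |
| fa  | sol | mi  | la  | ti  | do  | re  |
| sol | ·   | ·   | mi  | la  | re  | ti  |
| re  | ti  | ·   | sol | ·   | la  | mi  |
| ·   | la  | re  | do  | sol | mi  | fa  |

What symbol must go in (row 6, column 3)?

do

Row 1, column 6: row 1 has {do, re, mi, sol, la, ti} and column 6 has {do, re, mi, sol, la, ti}, leaving only fa.
Row 2, column 7: row 2 has {mi, sol, la, ti} and column 7 has {re, mi, fa, sol, la, ti}, leaving only do.
Row 2, column 2: row 2 has {do, mi, sol, la, ti} and column 2 has {re, mi, sol, la, ti}, leaving only fa.
Row 2, column 5: row 2 has {do, mi, fa, sol, la, ti} and column 5 has {do, mi, sol, la, ti}, leaving only re.
Row 3, column 3: row 3 has {do, re, mi, fa, la, ti} and column 3 has {re, mi, la, ti}, leaving only sol.
Row 5, column 2: row 5 has {re, mi, sol, la, ti} and column 2 has {re, mi, fa, sol, la, ti}, leaving only do.
Row 5, column 3: row 5 has {do, re, mi, sol, la, ti} and column 3 has {re, mi, sol, la, ti}, leaving only fa.
Row 6 already has {re, mi, sol, la, ti} and column 3 already has {re, mi, fa, sol, la, ti}, so row 6, column 3 must be do.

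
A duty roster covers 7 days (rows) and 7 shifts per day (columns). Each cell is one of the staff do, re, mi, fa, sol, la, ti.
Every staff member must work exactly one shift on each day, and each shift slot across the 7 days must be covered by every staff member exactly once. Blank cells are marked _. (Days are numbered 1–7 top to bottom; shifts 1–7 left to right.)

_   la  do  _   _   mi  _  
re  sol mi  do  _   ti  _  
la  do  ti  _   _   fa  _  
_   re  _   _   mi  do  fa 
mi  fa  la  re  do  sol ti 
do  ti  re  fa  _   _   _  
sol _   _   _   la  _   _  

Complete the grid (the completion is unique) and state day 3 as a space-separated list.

Day 2, shift 5: day 2 has {do, re, mi, sol, ti} and shift 5 has {do, mi, la}, leaving only fa.
Day 2, shift 7: day 2 has {do, re, mi, fa, sol, ti} and shift 7 has {fa, ti}, leaving only la.
Day 4, shift 1: day 4 has {do, re, mi, fa} and shift 1 has {do, re, mi, sol, la}, leaving only ti.
Day 1, shift 1: day 1 has {do, mi, la} and shift 1 has {do, re, mi, sol, la, ti}, leaving only fa.
Day 4, shift 3: day 4 has {do, re, mi, fa, ti} and shift 3 has {do, re, mi, la, ti}, leaving only sol.
Day 4, shift 4: day 4 has {do, re, mi, fa, sol, ti} and shift 4 has {do, re, fa}, leaving only la.
Day 6, shift 5: day 6 has {do, re, fa, ti} and shift 5 has {do, mi, fa, la}, leaving only sol.
Day 3, shift 5: day 3 has {do, fa, la, ti} and shift 5 has {do, mi, fa, sol, la}, leaving only re.
Day 1, shift 5: day 1 has {do, mi, fa, la} and shift 5 has {do, re, mi, fa, sol, la}, leaving only ti.
Day 1, shift 4: day 1 has {do, mi, fa, la, ti} and shift 4 has {do, re, fa, la}, leaving only sol.
Day 3, shift 4: day 3 has {do, re, fa, la, ti} and shift 4 has {do, re, fa, sol, la}, leaving only mi.
Day 3, shift 7: day 3 has {do, re, mi, fa, la, ti} and shift 7 has {fa, la, ti}, leaving only sol.
So day 3 reads: la do ti mi re fa sol.

la do ti mi re fa sol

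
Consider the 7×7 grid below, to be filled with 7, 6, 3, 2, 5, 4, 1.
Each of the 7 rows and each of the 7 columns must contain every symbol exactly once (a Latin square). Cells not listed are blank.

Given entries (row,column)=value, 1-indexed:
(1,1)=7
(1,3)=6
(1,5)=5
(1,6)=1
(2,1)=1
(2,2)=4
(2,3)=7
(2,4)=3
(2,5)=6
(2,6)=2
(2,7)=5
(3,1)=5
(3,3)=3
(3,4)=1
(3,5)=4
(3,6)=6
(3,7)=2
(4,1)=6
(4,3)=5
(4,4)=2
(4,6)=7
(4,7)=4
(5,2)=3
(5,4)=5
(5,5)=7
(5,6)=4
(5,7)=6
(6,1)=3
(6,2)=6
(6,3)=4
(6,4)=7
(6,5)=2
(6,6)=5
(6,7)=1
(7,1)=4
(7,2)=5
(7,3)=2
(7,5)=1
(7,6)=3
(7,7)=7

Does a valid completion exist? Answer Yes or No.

Yes

No row or column among the givens repeats a symbol, and propagating forced cells runs into no contradiction.
One valid completion exists (for instance, 7 2 6 4 5 1 3 / 1 4 7 3 6 2 5 / 5 7 3 1 4 6 2 / 6 1 5 2 3 7 4 / 2 3 1 5 7 4 6 / 3 6 4 7 2 5 1 / 4 5 2 6 1 3 7).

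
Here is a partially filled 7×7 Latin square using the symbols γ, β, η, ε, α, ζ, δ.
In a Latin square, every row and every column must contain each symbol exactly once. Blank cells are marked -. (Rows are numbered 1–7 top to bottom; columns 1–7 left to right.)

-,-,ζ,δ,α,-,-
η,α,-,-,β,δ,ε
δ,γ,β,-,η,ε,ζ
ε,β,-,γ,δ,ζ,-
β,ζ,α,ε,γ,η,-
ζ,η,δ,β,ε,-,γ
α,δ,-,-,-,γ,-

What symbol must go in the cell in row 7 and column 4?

η

Row 1, column 1: row 1 has {α, ζ, δ} and column 1 has {β, η, ε, α, ζ, δ}, leaving only γ.
Row 1, column 2: row 1 has {γ, α, ζ, δ} and column 2 has {γ, β, η, α, ζ, δ}, leaving only ε.
Row 1, column 6: row 1 has {γ, ε, α, ζ, δ} and column 6 has {γ, η, ε, ζ, δ}, leaving only β.
Row 1, column 7: row 1 has {γ, β, ε, α, ζ, δ} and column 7 has {γ, ε, ζ}, leaving only η.
Row 2, column 3: row 2 has {β, η, ε, α, δ} and column 3 has {β, α, ζ, δ}, leaving only γ.
Row 2, column 4: row 2 has {γ, β, η, ε, α, δ} and column 4 has {γ, β, ε, δ}, leaving only ζ.
Row 7 already has {γ, α, δ} and column 4 already has {γ, β, ε, ζ, δ}, so row 7, column 4 must be η.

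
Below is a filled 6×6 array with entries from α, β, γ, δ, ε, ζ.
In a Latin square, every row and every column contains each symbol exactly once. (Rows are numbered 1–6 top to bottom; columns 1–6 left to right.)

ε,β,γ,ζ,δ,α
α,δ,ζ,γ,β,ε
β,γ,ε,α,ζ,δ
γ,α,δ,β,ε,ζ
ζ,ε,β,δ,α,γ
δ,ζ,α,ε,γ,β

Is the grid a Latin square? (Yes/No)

Yes

Each row is a permutation of the 6 symbols, and so is each column.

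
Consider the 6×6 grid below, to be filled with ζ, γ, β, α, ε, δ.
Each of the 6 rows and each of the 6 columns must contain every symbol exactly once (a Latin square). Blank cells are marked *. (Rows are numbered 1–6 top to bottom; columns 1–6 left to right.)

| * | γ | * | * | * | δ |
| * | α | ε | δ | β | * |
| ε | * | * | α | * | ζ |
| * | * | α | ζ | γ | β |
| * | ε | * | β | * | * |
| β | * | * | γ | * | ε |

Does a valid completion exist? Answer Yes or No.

Row 1, column 4: row 1 has {γ, δ} and column 4 has {ζ, γ, β, α, δ}, so it must be ε.
Row 2, column 6: row 2 has {β, α, ε, δ} and column 6 has {ζ, β, ε, δ}, so it must be γ.
Row 2, column 1: row 2 has {γ, β, α, ε, δ} and column 1 has {β, ε}, so it must be ζ.
Row 1, column 1: row 1 has {γ, ε, δ} and column 1 has {ζ, β, ε}, so it must be α.
Row 1, column 5: row 1 has {γ, α, ε, δ} and column 5 has {γ, β}, so it must be ζ.
Row 1, column 3: row 1 has {ζ, γ, α, ε, δ} and column 3 has {α, ε}, so it must be β.
Row 3, column 5: row 3 has {ζ, α, ε} and column 5 has {ζ, γ, β}, so it must be δ.
Row 3, column 2: row 3 has {ζ, α, ε, δ} and column 2 has {γ, α, ε}, so it must be β.
Row 3, column 3: row 3 has {ζ, β, α, ε, δ} and column 3 has {β, α, ε}, so it must be γ.
Row 4, column 1: row 4 has {ζ, γ, β, α} and column 1 has {ζ, β, α, ε}, so it must be δ.
Now row 4, column 2: row 4 together with column 2 already contain {ζ, γ, β, α, ε, δ} — every symbol — so nothing can go there. The grid has no valid completion.

No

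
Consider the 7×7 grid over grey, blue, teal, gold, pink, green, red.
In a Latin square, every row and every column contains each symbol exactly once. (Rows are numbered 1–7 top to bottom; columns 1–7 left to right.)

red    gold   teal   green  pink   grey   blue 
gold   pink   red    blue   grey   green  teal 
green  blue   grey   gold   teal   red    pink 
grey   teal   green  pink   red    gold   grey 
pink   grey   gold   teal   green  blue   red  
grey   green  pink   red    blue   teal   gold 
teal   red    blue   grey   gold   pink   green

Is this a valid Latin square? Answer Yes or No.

No

Row 4 contains grey twice (at columns 1 and 7), so it is not a permutation.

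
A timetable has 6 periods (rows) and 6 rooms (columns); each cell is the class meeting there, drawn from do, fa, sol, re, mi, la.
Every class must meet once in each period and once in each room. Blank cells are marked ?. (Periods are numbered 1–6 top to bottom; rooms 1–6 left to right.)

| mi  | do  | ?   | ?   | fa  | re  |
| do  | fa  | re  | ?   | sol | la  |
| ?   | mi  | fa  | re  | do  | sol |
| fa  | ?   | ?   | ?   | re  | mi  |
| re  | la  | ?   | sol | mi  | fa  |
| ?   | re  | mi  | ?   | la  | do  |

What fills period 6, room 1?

sol

Period 6 already has {do, re, mi, la} and room 1 already has {do, fa, re, mi}, so period 6, room 1 must be sol.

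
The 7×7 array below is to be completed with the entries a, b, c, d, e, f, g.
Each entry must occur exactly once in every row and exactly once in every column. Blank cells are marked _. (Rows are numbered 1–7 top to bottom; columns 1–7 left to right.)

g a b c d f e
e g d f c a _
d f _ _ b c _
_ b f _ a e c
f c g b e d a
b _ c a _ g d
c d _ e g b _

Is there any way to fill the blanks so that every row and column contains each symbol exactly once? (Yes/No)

Row 4, column 1: row 4 together with column 1 already contain {a, b, c, d, e, f, g} — every symbol — so nothing can go there. The grid has no valid completion.

No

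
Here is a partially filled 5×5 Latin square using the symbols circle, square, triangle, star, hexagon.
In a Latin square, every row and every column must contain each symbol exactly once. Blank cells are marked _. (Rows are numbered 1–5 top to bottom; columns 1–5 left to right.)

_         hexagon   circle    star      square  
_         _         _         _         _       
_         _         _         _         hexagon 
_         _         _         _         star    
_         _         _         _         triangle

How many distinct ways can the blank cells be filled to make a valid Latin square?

56

Row 1, column 1: eliminating its row and column leaves {triangle}.
Row 2, column 1: eliminating its row and column leaves {circle, square, triangle, star, hexagon}.
Row 2, column 2: eliminating its row and column leaves {circle, square, triangle, star}.
Row 2, column 3: eliminating its row and column leaves {square, triangle, star, hexagon}.
Row 2, column 4: eliminating its row and column leaves {circle, square, triangle, hexagon}.
Row 2, column 5: eliminating its row and column leaves {circle}.
Row 3, column 1: eliminating its row and column leaves {circle, square, triangle, star}.
Row 3, column 2: eliminating its row and column leaves {circle, square, triangle, star}.
Row 3, column 3: eliminating its row and column leaves {square, triangle, star}.
Row 3, column 4: eliminating its row and column leaves {circle, square, triangle}.
Row 4, column 1: eliminating its row and column leaves {circle, square, triangle, hexagon}.
Row 4, column 2: eliminating its row and column leaves {circle, square, triangle}.
Row 4, column 3: eliminating its row and column leaves {square, triangle, hexagon}.
Row 4, column 4: eliminating its row and column leaves {circle, square, triangle, hexagon}.
Row 5, column 1: eliminating its row and column leaves {circle, square, star, hexagon}.
Row 5, column 2: eliminating its row and column leaves {circle, square, star}.
Row 5, column 3: eliminating its row and column leaves {square, star, hexagon}.
Row 5, column 4: eliminating its row and column leaves {circle, square, hexagon}.
Enumerating the assignments across these blanks that avoid any row or column repeat gives 56 completions.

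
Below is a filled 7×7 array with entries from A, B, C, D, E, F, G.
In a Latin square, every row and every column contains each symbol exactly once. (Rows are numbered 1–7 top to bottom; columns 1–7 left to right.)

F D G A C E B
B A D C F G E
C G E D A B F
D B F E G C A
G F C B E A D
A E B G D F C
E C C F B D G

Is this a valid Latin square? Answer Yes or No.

No

Column 3 contains C twice (at rows 5 and 7), so it is not a permutation.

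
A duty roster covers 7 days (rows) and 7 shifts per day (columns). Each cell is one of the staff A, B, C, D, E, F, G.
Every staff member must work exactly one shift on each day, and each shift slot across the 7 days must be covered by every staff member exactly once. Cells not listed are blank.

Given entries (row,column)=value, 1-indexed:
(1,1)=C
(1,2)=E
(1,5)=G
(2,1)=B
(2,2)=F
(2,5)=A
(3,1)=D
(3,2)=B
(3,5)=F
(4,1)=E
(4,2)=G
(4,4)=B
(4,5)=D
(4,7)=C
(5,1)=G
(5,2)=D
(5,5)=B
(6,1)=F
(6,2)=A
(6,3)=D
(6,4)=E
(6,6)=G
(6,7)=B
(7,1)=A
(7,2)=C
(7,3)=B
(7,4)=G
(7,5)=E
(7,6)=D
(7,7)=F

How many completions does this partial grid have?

8

Day 1, shift 3: eliminating its day and shift leaves {A, F}.
Day 1, shift 4: eliminating its day and shift leaves {A, D, F}.
Day 1, shift 6: eliminating its day and shift leaves {A, B, F}.
Day 1, shift 7: eliminating its day and shift leaves {A, D}.
Day 2, shift 3: eliminating its day and shift leaves {C, E, G}.
Day 2, shift 4: eliminating its day and shift leaves {C, D}.
Day 2, shift 6: eliminating its day and shift leaves {C, E}.
Day 2, shift 7: eliminating its day and shift leaves {D, E, G}.
Day 3, shift 3: eliminating its day and shift leaves {A, C, E, G}.
Day 3, shift 4: eliminating its day and shift leaves {A, C}.
Day 3, shift 6: eliminating its day and shift leaves {A, C, E}.
Day 3, shift 7: eliminating its day and shift leaves {A, E, G}.
Day 4, shift 3: eliminating its day and shift leaves {A, F}.
Day 4, shift 6: eliminating its day and shift leaves {A, F}.
Day 5, shift 3: eliminating its day and shift leaves {A, C, E, F}.
Day 5, shift 4: eliminating its day and shift leaves {A, C, F}.
Day 5, shift 6: eliminating its day and shift leaves {A, C, E, F}.
Day 5, shift 7: eliminating its day and shift leaves {A, E}.
Day 6, shift 5: eliminating its day and shift leaves {C}.
Enumerating the assignments across these blanks that avoid any day or shift repeat gives 8 completions.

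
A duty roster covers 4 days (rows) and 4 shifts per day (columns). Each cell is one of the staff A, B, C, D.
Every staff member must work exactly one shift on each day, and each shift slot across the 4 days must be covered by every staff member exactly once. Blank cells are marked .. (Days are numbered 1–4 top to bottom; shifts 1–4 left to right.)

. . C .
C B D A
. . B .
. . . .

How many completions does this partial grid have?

Day 1, shift 1: eliminating its day and shift leaves {A, B, D}.
Day 1, shift 2: eliminating its day and shift leaves {A, D}.
Day 1, shift 4: eliminating its day and shift leaves {B, D}.
Day 3, shift 1: eliminating its day and shift leaves {A, D}.
Day 3, shift 2: eliminating its day and shift leaves {A, C, D}.
Day 3, shift 4: eliminating its day and shift leaves {C, D}.
Day 4, shift 1: eliminating its day and shift leaves {A, B, D}.
Day 4, shift 2: eliminating its day and shift leaves {A, C, D}.
Day 4, shift 3: eliminating its day and shift leaves {A}.
Day 4, shift 4: eliminating its day and shift leaves {B, C, D}.
Enumerating the assignments across these blanks that avoid any day or shift repeat gives 4 completions.

4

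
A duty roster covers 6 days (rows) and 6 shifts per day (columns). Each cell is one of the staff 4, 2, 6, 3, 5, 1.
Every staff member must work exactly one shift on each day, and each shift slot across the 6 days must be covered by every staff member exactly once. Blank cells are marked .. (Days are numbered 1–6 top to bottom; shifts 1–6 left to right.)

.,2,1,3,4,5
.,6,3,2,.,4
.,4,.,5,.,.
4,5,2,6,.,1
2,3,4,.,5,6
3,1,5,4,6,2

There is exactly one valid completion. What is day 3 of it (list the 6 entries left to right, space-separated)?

1 4 6 5 2 3

Day 3, shift 3: day 3 has {4, 5} and shift 3 has {4, 2, 3, 5, 1}, leaving only 6.
Day 3, shift 1: day 3 has {4, 6, 5} and shift 1 has {4, 2, 3}, leaving only 1.
Day 3, shift 6: day 3 has {4, 6, 5, 1} and shift 6 has {4, 2, 6, 5, 1}, leaving only 3.
Day 3, shift 5: day 3 has {4, 6, 3, 5, 1} and shift 5 has {4, 6, 5}, leaving only 2.
So day 3 reads: 1 4 6 5 2 3.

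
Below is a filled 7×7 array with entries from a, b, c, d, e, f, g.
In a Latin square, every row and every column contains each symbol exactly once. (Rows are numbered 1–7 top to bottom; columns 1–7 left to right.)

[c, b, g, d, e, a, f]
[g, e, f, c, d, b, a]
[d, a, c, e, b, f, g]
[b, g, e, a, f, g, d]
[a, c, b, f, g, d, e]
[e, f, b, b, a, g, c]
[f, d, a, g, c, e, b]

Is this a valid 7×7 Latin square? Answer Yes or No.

No

Row 4 contains g twice (at columns 2 and 6); row 6 is also not a permutation.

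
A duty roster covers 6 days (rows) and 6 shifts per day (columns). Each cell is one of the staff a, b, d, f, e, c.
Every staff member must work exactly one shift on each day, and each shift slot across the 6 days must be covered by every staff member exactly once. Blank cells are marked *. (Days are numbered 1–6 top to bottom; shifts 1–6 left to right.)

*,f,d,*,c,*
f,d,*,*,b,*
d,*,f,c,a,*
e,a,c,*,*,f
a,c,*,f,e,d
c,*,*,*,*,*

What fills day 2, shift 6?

Day 1, shift 1: day 1 has {d, f, c} and shift 1 has {a, d, f, e, c}, leaving only b.
Day 4, shift 5: day 4 has {a, f, e, c} and shift 5 has {a, b, e, c}, leaving only d.
Day 4, shift 4: day 4 has {a, d, f, e, c} and shift 4 has {f, c}, leaving only b.
Day 5, shift 3: day 5 has {a, d, f, e, c} and shift 3 has {d, f, c}, leaving only b.
Day 6, shift 5: day 6 has {c} and shift 5 has {a, b, d, e, c}, leaving only f.
Day 2, shift 6 is narrowed to {a, e, c}.
If it were a, then day 2, shift 4 would be left with no valid symbol.
If it were e, then day 2, shift 4 would be left with no valid symbol.
So day 2, shift 6 must be c.

c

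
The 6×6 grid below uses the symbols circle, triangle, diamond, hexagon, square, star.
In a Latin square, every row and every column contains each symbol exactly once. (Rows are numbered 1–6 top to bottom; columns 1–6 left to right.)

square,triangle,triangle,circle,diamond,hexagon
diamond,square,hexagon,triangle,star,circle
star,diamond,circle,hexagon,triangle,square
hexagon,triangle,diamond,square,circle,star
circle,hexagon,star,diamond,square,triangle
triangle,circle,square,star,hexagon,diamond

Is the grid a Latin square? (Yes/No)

No

Column 2 contains triangle twice (at rows 1 and 4), so it is not a permutation.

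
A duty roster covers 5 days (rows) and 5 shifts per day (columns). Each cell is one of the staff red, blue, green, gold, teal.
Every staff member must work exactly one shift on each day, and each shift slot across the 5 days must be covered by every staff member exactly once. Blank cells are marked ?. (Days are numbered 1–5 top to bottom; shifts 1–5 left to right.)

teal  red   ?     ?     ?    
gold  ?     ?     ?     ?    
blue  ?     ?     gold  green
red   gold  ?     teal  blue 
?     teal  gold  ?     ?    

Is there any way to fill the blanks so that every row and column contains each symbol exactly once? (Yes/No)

Day 3, shift 2: day 3 together with shift 2 already contain {red, blue, green, gold, teal} — every symbol — so nothing can go there. The grid has no valid completion.

No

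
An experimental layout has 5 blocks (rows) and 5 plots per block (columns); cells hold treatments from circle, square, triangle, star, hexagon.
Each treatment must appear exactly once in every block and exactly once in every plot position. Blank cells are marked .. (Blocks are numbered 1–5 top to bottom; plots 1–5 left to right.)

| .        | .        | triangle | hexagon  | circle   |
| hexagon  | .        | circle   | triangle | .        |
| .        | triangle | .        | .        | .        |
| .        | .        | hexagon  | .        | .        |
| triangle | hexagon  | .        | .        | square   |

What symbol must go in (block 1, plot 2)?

star

Block 2, plot 5: block 2 has {circle, triangle, hexagon} and plot 5 has {circle, square}, leaving only star.
Block 2, plot 2: block 2 has {circle, triangle, star, hexagon} and plot 2 has {triangle, hexagon}, leaving only square.
Block 1 already has {circle, triangle, hexagon} and plot 2 already has {square, triangle, hexagon}, so block 1, plot 2 must be star.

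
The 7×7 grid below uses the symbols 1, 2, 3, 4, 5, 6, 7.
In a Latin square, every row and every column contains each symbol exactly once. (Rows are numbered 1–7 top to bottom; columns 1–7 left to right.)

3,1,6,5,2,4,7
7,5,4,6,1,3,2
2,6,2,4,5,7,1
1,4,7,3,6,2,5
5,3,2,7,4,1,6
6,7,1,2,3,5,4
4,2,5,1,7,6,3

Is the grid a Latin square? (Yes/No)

Row 3 contains 2 twice (at columns 1 and 3), so it is not a permutation.

No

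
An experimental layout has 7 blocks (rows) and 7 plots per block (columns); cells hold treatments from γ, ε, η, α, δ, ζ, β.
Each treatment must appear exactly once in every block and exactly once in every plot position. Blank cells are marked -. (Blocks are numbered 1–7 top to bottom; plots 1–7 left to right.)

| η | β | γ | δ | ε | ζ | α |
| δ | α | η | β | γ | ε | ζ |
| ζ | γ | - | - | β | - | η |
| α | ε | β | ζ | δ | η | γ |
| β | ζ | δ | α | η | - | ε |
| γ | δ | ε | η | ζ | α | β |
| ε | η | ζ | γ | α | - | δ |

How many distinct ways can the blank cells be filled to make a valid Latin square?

1

Block 3, plot 3: eliminating its block and plot leaves {α}.
Block 3, plot 4: eliminating its block and plot leaves {ε}.
Block 3, plot 6: eliminating its block and plot leaves {δ}.
Block 5, plot 6: eliminating its block and plot leaves {γ}.
Block 7, plot 6: eliminating its block and plot leaves {β}.
Only one assignment across all blanks avoids any block or plot repeat, giving 1 completion.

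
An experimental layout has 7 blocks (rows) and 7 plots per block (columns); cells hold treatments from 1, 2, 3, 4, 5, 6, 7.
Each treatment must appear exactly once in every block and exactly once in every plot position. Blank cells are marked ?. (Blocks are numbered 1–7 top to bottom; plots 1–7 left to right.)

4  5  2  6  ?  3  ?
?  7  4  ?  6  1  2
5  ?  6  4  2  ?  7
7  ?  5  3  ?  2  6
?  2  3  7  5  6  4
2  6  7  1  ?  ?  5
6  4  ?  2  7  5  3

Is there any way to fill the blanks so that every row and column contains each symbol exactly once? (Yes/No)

No

Block 3, plot 6: block 3 together with plot 6 already contain {1, 2, 3, 4, 5, 6, 7} — every symbol — so nothing can go there. The grid has no valid completion.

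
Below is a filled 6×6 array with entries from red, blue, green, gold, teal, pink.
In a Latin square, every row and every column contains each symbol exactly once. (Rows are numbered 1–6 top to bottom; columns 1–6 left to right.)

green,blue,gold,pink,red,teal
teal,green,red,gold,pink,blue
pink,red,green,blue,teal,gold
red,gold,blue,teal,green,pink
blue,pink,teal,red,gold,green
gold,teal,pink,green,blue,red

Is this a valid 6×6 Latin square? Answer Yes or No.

Yes

Each row is a permutation of the 6 symbols, and so is each column.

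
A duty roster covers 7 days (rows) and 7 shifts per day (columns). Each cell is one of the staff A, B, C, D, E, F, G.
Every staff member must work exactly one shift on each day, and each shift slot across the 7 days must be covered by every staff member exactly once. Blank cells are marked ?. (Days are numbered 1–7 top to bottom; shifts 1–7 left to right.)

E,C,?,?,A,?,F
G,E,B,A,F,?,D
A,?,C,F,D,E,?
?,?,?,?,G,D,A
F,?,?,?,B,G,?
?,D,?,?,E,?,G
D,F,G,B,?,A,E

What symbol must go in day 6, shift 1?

Day 1, shift 3: day 1 has {A, C, E, F} and shift 3 has {B, C, G}, leaving only D.
Day 1, shift 4: day 1 has {A, C, D, E, F} and shift 4 has {A, B, F}, leaving only G.
Day 1, shift 6: day 1 has {A, C, D, E, F, G} and shift 6 has {A, D, E, G}, leaving only B.
Day 2, shift 6: day 2 has {A, B, D, E, F, G} and shift 6 has {A, B, D, E, G}, leaving only C.
Day 3, shift 7: day 3 has {A, C, D, E, F} and shift 7 has {A, D, E, F, G}, leaving only B.
Day 3, shift 2: day 3 has {A, B, C, D, E, F} and shift 2 has {C, D, E, F}, leaving only G.
Day 4, shift 2: day 4 has {A, D, G} and shift 2 has {C, D, E, F, G}, leaving only B.
Day 4, shift 1: day 4 has {A, B, D, G} and shift 1 has {A, D, E, F, G}, leaving only C.
Day 6 already has {D, E, G} and shift 1 already has {A, C, D, E, F, G}, so day 6, shift 1 must be B.

B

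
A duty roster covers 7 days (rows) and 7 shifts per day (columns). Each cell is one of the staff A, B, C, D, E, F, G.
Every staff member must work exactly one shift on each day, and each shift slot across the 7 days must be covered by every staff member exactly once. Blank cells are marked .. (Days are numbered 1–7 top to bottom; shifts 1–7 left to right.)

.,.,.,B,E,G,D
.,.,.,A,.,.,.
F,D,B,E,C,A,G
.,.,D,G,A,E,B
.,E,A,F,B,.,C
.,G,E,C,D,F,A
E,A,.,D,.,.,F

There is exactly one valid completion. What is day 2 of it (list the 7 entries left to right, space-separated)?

Day 2, shift 7: day 2 has {A} and shift 7 has {A, B, C, D, F, G}, leaving only E.
Day 4, shift 1: day 4 has {A, B, D, E, G} and shift 1 has {E, F}, leaving only C.
Day 1, shift 1: day 1 has {B, D, E, G} and shift 1 has {C, E, F}, leaving only A.
Day 4, shift 2: day 4 has {A, B, C, D, E, G} and shift 2 has {A, D, E, G}, leaving only F.
Day 1, shift 2: day 1 has {A, B, D, E, G} and shift 2 has {A, D, E, F, G}, leaving only C.
Day 2, shift 2: day 2 has {A, E} and shift 2 has {A, C, D, E, F, G}, leaving only B.
Day 1, shift 3: day 1 has {A, B, C, D, E, G} and shift 3 has {A, B, D, E}, leaving only F.
Day 5, shift 6: day 5 has {A, B, C, E, F} and shift 6 has {A, E, F, G}, leaving only D.
Day 2, shift 6: day 2 has {A, B, E} and shift 6 has {A, D, E, F, G}, leaving only C.
Day 2, shift 3: day 2 has {A, B, C, E} and shift 3 has {A, B, D, E, F}, leaving only G.
Day 2, shift 1: day 2 has {A, B, C, E, G} and shift 1 has {A, C, E, F}, leaving only D.
Day 2, shift 5: day 2 has {A, B, C, D, E, G} and shift 5 has {A, B, C, D, E}, leaving only F.
So day 2 reads: D B G A F C E.

D B G A F C E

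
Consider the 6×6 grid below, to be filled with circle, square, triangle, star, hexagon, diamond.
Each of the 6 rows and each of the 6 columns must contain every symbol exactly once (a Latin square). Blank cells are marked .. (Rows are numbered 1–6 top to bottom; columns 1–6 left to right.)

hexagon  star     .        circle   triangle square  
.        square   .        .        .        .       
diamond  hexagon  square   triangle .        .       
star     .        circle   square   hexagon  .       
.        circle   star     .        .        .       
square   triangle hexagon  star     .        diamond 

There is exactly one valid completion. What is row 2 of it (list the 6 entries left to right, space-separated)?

circle square triangle hexagon diamond star

Row 1, column 3: row 1 has {circle, square, triangle, star, hexagon} and column 3 has {circle, square, star, hexagon}, leaving only diamond.
Row 2, column 3: row 2 has {square} and column 3 has {circle, square, star, hexagon, diamond}, leaving only triangle.
Row 2, column 1: row 2 has {square, triangle} and column 1 has {square, star, hexagon, diamond}, leaving only circle.
Row 4, column 2: row 4 has {circle, square, star, hexagon} and column 2 has {circle, square, triangle, star, hexagon}, leaving only diamond.
Row 4, column 6: row 4 has {circle, square, star, hexagon, diamond} and column 6 has {square, diamond}, leaving only triangle.
Row 5, column 1: row 5 has {circle, star} and column 1 has {circle, square, star, hexagon, diamond}, leaving only triangle.
Row 5, column 6: row 5 has {circle, triangle, star} and column 6 has {square, triangle, diamond}, leaving only hexagon.
Row 2, column 6: row 2 has {circle, square, triangle} and column 6 has {square, triangle, hexagon, diamond}, leaving only star.
Row 2, column 5: row 2 has {circle, square, triangle, star} and column 5 has {triangle, hexagon}, leaving only diamond.
Row 2, column 4: row 2 has {circle, square, triangle, star, diamond} and column 4 has {circle, square, triangle, star}, leaving only hexagon.
So row 2 reads: circle square triangle hexagon diamond star.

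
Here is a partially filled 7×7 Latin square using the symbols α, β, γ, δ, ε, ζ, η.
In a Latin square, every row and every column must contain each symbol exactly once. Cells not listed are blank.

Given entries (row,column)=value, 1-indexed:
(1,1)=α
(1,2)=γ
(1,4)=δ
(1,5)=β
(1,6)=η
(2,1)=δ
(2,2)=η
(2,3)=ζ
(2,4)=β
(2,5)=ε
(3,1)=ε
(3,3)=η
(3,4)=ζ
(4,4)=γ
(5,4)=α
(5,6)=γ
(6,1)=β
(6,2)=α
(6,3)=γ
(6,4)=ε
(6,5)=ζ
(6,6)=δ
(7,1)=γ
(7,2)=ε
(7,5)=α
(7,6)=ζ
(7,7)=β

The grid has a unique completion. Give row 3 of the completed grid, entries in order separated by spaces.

Row 1, column 3: row 1 has {α, β, γ, δ, η} and column 3 has {γ, ζ, η}, leaving only ε.
Row 1, column 7: row 1 has {α, β, γ, δ, ε, η} and column 7 has {β}, leaving only ζ.
Row 2, column 6: row 2 has {β, δ, ε, ζ, η} and column 6 has {γ, δ, ζ, η}, leaving only α.
Row 3, column 6: row 3 has {ε, ζ, η} and column 6 has {α, γ, δ, ζ, η}, leaving only β.
Row 3, column 2: row 3 has {β, ε, ζ, η} and column 2 has {α, γ, ε, η}, leaving only δ.
Row 3, column 5: row 3 has {β, δ, ε, ζ, η} and column 5 has {α, β, ε, ζ}, leaving only γ.
Row 3, column 7: row 3 has {β, γ, δ, ε, ζ, η} and column 7 has {β, ζ}, leaving only α.
So row 3 reads: ε δ η ζ γ β α.

ε δ η ζ γ β α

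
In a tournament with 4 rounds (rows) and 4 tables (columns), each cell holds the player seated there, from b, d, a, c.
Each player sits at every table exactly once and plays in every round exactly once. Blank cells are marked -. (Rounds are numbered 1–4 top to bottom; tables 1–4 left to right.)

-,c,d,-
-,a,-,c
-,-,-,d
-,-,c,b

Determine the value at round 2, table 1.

Round 1, table 4: round 1 has {d, c} and table 4 has {b, d, c}, leaving only a.
Round 1, table 1: round 1 has {d, a, c} and table 1 has {}, leaving only b.
Round 2 already has {a, c} and table 1 already has {b}, so round 2, table 1 must be d.

d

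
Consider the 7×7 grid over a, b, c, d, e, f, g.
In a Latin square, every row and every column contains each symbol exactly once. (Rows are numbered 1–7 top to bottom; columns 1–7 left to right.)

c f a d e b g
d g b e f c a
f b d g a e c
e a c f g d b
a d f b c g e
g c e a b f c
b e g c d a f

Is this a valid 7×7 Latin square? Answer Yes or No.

No

Column 7 contains c twice (at rows 3 and 6), so it is not a permutation.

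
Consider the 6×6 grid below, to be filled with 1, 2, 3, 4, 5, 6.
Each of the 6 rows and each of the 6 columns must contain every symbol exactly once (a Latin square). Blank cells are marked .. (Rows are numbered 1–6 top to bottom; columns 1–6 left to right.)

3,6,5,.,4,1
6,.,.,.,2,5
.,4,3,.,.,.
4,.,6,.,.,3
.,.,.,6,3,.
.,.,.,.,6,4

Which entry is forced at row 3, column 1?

Row 1, column 4: row 1 has {1, 3, 4, 5, 6} and column 4 has {6}, leaving only 2.
Row 5, column 6: row 5 has {3, 6} and column 6 has {1, 3, 4, 5}, leaving only 2.
Row 3, column 6: row 3 has {3, 4} and column 6 has {1, 2, 3, 4, 5}, leaving only 6.
Row 3, column 1 is narrowed to {1, 2, 5}.
If it were 1, then row 3, column 5 would be left with no valid symbol.
If it were 5, then row 3, column 5 would be left with no valid symbol.
So row 3, column 1 must be 2.

2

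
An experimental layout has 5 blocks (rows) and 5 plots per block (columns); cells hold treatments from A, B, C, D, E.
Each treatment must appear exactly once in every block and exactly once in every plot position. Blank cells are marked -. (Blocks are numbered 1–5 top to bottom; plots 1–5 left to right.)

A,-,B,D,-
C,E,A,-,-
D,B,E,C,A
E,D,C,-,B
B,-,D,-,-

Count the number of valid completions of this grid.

Block 1, plot 2: eliminating its block and plot leaves {C}.
Block 1, plot 5: eliminating its block and plot leaves {C, E}.
Block 2, plot 4: eliminating its block and plot leaves {B}.
Block 2, plot 5: eliminating its block and plot leaves {D}.
Block 4, plot 4: eliminating its block and plot leaves {A}.
Block 5, plot 2: eliminating its block and plot leaves {A, C}.
Block 5, plot 4: eliminating its block and plot leaves {A, E}.
Block 5, plot 5: eliminating its block and plot leaves {C, E}.
Only one assignment across all blanks avoids any block or plot repeat, giving 1 completion.

1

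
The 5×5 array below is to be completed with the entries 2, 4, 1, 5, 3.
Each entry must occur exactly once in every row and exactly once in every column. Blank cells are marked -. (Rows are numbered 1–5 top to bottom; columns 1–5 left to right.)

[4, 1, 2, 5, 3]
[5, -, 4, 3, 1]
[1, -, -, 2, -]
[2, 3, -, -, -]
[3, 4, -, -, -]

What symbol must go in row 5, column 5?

Row 2, column 2: row 2 has {4, 1, 5, 3} and column 2 has {4, 1, 3}, leaving only 2.
Row 3, column 2: row 3 has {2, 1} and column 2 has {2, 4, 1, 3}, leaving only 5.
Row 3, column 3: row 3 has {2, 1, 5} and column 3 has {2, 4}, leaving only 3.
Row 3, column 5: row 3 has {2, 1, 5, 3} and column 5 has {1, 3}, leaving only 4.
Row 4, column 5: row 4 has {2, 3} and column 5 has {4, 1, 3}, leaving only 5.
Row 5 already has {4, 3} and column 5 already has {4, 1, 5, 3}, so row 5, column 5 must be 2.

2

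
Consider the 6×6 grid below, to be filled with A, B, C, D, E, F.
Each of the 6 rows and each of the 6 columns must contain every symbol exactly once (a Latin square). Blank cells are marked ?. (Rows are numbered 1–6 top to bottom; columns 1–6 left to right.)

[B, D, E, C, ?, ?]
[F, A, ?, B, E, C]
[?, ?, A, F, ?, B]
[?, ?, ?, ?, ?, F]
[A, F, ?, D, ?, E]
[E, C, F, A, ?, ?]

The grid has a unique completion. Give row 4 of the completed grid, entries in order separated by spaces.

D B C E A F

Row 4, column 4: row 4 has {F} and column 4 has {A, B, C, D, F}, leaving only E.
Row 4, column 2: row 4 has {E, F} and column 2 has {A, C, D, F}, leaving only B.
Row 1, column 6: row 1 has {B, C, D, E} and column 6 has {B, C, E, F}, leaving only A.
Row 1, column 5: row 1 has {A, B, C, D, E} and column 5 has {E}, leaving only F.
Row 2, column 3: row 2 has {A, B, C, E, F} and column 3 has {A, E, F}, leaving only D.
Row 4, column 3: row 4 has {B, E, F} and column 3 has {A, D, E, F}, leaving only C.
Row 4, column 1: row 4 has {B, C, E, F} and column 1 has {A, B, E, F}, leaving only D.
Row 4, column 5: row 4 has {B, C, D, E, F} and column 5 has {E, F}, leaving only A.
So row 4 reads: D B C E A F.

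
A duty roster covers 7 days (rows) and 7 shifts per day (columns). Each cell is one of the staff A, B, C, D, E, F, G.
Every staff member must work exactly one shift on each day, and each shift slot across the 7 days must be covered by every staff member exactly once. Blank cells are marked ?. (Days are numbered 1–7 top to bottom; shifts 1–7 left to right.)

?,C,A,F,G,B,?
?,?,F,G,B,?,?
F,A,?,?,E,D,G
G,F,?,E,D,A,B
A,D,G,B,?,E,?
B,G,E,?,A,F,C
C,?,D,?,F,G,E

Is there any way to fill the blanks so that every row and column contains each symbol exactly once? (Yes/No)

Yes

No day or shift among the givens repeats a symbol, and propagating forced cells runs into no contradiction.
One valid completion exists (for instance, E C A F G B D / D E F G B C A / F A B C E D G / G F C E D A B / A D G B C E F / B G E D A F C / C B D A F G E).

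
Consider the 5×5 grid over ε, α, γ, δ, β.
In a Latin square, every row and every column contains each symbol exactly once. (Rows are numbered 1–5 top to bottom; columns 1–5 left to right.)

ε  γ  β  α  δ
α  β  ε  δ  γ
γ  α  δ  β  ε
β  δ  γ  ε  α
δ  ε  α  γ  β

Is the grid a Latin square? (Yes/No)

Each row is a permutation of the 5 symbols, and so is each column.

Yes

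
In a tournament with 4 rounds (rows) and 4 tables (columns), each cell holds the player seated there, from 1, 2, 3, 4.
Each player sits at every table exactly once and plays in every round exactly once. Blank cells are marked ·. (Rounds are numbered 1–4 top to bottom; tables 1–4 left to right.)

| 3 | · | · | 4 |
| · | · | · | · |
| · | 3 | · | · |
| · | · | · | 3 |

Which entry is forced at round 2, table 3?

Round 2, table 3 is narrowed to {1, 2, 3, 4}.
If it were 1, then round 2, table 2 would be left with no valid symbol.
If it were 2, then round 2, table 2 would be left with no valid symbol.
If it were 4, propagating the remaining blanks reaches a contradiction.
So round 2, table 3 must be 3.

3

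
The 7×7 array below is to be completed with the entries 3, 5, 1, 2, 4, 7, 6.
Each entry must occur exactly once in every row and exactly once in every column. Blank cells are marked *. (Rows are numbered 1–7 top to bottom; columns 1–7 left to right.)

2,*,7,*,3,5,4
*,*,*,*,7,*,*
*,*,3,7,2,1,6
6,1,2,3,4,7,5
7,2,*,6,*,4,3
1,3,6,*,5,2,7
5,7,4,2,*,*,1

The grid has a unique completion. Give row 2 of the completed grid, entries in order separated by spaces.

3 4 1 5 7 6 2

Row 2, column 7: row 2 has {7} and column 7 has {3, 5, 1, 4, 7, 6}, leaving only 2.
Row 1, column 2: row 1 has {3, 5, 2, 4, 7} and column 2 has {3, 1, 2, 7}, leaving only 6.
Row 1, column 4: row 1 has {3, 5, 2, 4, 7, 6} and column 4 has {3, 2, 7, 6}, leaving only 1.
Row 3, column 1: row 3 has {3, 1, 2, 7, 6} and column 1 has {5, 1, 2, 7, 6}, leaving only 4.
Row 2, column 1: row 2 has {2, 7} and column 1 has {5, 1, 2, 4, 7, 6}, leaving only 3.
Row 2, column 6: row 2 has {3, 2, 7} and column 6 has {5, 1, 2, 4, 7}, leaving only 6.
Row 3, column 2: row 3 has {3, 1, 2, 4, 7, 6} and column 2 has {3, 1, 2, 7, 6}, leaving only 5.
Row 2, column 2: row 2 has {3, 2, 7, 6} and column 2 has {3, 5, 1, 2, 7, 6}, leaving only 4.
Row 2, column 4: row 2 has {3, 2, 4, 7, 6} and column 4 has {3, 1, 2, 7, 6}, leaving only 5.
Row 2, column 3: row 2 has {3, 5, 2, 4, 7, 6} and column 3 has {3, 2, 4, 7, 6}, leaving only 1.
So row 2 reads: 3 4 1 5 7 6 2.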